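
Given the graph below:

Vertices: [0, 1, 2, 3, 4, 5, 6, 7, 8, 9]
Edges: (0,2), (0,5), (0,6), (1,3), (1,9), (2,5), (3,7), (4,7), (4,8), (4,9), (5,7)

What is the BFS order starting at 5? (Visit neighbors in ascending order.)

BFS from vertex 5 (neighbors processed in ascending order):
Visit order: 5, 0, 2, 7, 6, 3, 4, 1, 8, 9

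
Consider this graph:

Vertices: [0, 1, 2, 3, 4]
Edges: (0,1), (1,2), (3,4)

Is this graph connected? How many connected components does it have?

Checking connectivity: the graph has 2 connected component(s).
Components: [[0, 1, 2], [3, 4]]. The graph is NOT connected.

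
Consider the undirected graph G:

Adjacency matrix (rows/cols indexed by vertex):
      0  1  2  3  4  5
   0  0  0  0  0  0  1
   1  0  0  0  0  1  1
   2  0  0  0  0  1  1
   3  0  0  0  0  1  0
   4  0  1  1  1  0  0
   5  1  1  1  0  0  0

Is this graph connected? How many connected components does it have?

Checking connectivity: the graph has 1 connected component(s).
All vertices are reachable from each other. The graph IS connected.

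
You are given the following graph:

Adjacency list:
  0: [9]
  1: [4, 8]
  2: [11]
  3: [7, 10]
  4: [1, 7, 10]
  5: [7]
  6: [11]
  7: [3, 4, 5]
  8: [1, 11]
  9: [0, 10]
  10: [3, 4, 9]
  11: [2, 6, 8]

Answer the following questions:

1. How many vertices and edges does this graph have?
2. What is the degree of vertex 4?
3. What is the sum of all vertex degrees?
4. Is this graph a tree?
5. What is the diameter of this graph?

Count: 12 vertices, 12 edges.
Vertex 4 has neighbors [1, 7, 10], degree = 3.
Handshaking lemma: 2 * 12 = 24.
A tree on 12 vertices has 11 edges. This graph has 12 edges (1 extra). Not a tree.
Diameter (longest shortest path) = 7.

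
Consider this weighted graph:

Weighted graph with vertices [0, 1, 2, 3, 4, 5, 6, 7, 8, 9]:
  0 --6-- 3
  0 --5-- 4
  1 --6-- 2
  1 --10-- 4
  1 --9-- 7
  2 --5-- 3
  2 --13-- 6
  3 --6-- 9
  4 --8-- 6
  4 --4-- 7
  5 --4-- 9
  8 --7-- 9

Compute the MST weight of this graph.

Applying Kruskal's algorithm (sort edges by weight, add if no cycle):
  Add (4,7) w=4
  Add (5,9) w=4
  Add (0,4) w=5
  Add (2,3) w=5
  Add (0,3) w=6
  Add (1,2) w=6
  Add (3,9) w=6
  Add (8,9) w=7
  Add (4,6) w=8
  Skip (1,7) w=9 (creates cycle)
  Skip (1,4) w=10 (creates cycle)
  Skip (2,6) w=13 (creates cycle)
MST weight = 51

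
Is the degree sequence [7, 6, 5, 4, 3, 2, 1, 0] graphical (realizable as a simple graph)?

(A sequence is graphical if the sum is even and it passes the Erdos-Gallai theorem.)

Sum of degrees = 28. Sum is even but fails Erdos-Gallai. The sequence is NOT graphical.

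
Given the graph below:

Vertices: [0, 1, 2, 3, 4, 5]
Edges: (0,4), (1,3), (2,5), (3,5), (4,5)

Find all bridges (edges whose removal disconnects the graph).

A bridge is an edge whose removal increases the number of connected components.
Bridges found: (0,4), (1,3), (2,5), (3,5), (4,5)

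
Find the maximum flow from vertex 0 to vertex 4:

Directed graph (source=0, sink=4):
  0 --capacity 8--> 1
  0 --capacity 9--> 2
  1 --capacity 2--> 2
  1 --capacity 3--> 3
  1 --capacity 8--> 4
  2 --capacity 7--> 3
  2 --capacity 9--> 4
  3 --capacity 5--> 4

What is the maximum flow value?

Computing max flow:
  Flow on (0->1): 8/8
  Flow on (0->2): 9/9
  Flow on (1->4): 8/8
  Flow on (2->4): 9/9
Maximum flow = 17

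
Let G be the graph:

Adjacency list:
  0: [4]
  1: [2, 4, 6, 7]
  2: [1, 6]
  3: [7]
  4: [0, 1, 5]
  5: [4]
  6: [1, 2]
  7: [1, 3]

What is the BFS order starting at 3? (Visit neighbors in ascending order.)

BFS from vertex 3 (neighbors processed in ascending order):
Visit order: 3, 7, 1, 2, 4, 6, 0, 5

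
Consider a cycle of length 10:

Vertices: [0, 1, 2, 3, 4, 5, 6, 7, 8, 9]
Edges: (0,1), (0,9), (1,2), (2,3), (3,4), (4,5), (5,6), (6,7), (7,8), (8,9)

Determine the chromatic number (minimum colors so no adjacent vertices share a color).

This is an even cycle (C_10). Even cycles are bipartite.
Chromatic number = 2.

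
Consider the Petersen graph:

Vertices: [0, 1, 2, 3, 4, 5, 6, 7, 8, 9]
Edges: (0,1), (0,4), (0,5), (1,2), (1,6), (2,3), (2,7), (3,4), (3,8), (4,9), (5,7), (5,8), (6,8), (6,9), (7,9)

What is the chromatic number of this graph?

The Petersen graph contains odd cycles (e.g. the outer 5-cycle), so chi >= 3.
A proper 3-coloring exists (it is a well-known 3-chromatic graph).
Chromatic number = 3.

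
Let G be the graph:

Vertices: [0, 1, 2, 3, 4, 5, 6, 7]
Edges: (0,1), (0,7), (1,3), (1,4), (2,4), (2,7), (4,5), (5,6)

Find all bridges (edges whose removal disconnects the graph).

A bridge is an edge whose removal increases the number of connected components.
Bridges found: (1,3), (4,5), (5,6)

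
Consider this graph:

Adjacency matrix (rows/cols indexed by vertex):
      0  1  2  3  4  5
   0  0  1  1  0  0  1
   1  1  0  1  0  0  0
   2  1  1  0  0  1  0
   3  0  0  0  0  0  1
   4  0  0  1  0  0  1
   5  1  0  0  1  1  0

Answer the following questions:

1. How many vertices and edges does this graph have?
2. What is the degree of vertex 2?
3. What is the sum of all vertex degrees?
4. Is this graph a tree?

Count: 6 vertices, 7 edges.
Vertex 2 has neighbors [0, 1, 4], degree = 3.
Handshaking lemma: 2 * 7 = 14.
A tree on 6 vertices has 5 edges. This graph has 7 edges (2 extra). Not a tree.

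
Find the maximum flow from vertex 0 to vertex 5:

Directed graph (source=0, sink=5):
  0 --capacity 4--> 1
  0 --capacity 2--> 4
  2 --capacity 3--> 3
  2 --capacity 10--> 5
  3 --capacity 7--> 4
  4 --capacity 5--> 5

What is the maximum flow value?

Computing max flow:
  Flow on (0->4): 2/2
  Flow on (4->5): 2/5
Maximum flow = 2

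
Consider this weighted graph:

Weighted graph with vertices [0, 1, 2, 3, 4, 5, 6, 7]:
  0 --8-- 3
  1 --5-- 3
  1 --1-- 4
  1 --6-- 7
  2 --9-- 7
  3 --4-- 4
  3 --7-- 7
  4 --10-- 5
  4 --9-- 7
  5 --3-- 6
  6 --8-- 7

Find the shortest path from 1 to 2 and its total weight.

Using Dijkstra's algorithm from vertex 1:
Shortest path: 1 -> 7 -> 2
Total weight: 6 + 9 = 15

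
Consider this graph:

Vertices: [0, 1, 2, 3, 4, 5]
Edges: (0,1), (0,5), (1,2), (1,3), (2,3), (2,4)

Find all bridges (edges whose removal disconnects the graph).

A bridge is an edge whose removal increases the number of connected components.
Bridges found: (0,1), (0,5), (2,4)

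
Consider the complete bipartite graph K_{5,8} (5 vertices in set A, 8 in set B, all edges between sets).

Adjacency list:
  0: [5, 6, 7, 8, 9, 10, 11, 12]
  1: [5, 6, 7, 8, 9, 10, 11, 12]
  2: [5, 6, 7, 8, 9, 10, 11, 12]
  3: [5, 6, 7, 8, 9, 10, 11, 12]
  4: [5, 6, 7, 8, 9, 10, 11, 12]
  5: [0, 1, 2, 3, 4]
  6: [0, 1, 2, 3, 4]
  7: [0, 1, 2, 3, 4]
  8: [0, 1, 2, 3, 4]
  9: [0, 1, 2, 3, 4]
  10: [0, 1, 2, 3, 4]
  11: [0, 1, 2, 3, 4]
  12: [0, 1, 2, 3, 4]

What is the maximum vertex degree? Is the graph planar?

Set-A vertices have degree 8; set-B vertices have degree 5. Maximum degree = max(5,8) = 8.
K_{5,8} contains K_{3,3} as a subgraph (since both sides have >= 3 vertices); by Kuratowski's theorem it is not planar.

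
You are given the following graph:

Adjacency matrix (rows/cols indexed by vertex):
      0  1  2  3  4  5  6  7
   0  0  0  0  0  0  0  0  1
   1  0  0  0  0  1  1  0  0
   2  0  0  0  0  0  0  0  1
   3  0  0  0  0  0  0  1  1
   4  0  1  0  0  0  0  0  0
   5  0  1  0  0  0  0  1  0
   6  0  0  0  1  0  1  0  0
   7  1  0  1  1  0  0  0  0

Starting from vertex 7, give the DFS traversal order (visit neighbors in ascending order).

DFS from vertex 7 (neighbors processed in ascending order):
Visit order: 7, 0, 2, 3, 6, 5, 1, 4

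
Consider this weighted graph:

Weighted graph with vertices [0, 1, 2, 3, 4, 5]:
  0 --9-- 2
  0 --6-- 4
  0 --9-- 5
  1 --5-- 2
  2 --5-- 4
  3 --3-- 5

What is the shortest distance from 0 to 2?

Using Dijkstra's algorithm from vertex 0:
Shortest path: 0 -> 2
Total weight: 9 = 9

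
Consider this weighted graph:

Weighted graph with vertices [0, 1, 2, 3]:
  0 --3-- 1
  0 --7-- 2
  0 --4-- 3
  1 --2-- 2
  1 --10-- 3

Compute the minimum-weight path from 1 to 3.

Using Dijkstra's algorithm from vertex 1:
Shortest path: 1 -> 0 -> 3
Total weight: 3 + 4 = 7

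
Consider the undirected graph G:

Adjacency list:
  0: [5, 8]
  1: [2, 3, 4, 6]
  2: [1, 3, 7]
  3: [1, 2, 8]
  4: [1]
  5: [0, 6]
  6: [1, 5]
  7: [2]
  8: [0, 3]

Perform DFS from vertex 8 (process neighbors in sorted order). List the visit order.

DFS from vertex 8 (neighbors processed in ascending order):
Visit order: 8, 0, 5, 6, 1, 2, 3, 7, 4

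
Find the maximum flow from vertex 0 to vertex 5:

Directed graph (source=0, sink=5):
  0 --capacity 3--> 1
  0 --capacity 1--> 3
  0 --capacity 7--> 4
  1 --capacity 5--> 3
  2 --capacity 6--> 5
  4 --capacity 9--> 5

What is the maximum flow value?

Computing max flow:
  Flow on (0->4): 7/7
  Flow on (4->5): 7/9
Maximum flow = 7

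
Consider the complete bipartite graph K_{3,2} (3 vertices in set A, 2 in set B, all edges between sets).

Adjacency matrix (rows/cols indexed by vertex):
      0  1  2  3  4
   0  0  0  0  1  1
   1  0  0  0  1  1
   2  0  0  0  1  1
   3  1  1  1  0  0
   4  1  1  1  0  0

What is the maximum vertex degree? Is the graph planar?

Set-A vertices have degree 2; set-B vertices have degree 3. Maximum degree = max(3,2) = 3.
min(3,2) <= 2, so K_{3,2} avoids a K_{3,3} subdivision and is planar.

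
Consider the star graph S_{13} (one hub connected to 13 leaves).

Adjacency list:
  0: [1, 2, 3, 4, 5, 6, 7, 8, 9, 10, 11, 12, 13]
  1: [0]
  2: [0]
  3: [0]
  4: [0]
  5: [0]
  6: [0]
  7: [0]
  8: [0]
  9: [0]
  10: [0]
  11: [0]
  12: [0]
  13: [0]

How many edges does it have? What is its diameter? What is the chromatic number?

Star graph S_{13}: the hub connects to all 13 leaves.
Edges = 13.
Diameter = 2 (any leaf to hub is 1, leaf to leaf through hub is 2).
Star graphs are bipartite (hub vs leaves), so chromatic number = 2.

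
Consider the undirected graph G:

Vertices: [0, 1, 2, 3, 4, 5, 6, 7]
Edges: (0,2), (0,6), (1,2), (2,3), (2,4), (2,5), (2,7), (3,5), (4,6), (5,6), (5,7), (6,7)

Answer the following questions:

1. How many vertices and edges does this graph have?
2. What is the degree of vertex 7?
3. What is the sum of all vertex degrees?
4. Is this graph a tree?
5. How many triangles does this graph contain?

Count: 8 vertices, 12 edges.
Vertex 7 has neighbors [2, 5, 6], degree = 3.
Handshaking lemma: 2 * 12 = 24.
A tree on 8 vertices has 7 edges. This graph has 12 edges (5 extra). Not a tree.
Number of triangles = 3.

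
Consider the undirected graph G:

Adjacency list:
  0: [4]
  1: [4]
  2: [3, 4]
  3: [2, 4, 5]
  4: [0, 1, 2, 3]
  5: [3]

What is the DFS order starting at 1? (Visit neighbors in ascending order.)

DFS from vertex 1 (neighbors processed in ascending order):
Visit order: 1, 4, 0, 2, 3, 5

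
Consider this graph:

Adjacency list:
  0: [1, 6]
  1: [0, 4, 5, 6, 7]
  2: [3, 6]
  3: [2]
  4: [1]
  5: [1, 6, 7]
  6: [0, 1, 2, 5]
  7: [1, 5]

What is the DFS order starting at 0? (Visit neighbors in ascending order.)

DFS from vertex 0 (neighbors processed in ascending order):
Visit order: 0, 1, 4, 5, 6, 2, 3, 7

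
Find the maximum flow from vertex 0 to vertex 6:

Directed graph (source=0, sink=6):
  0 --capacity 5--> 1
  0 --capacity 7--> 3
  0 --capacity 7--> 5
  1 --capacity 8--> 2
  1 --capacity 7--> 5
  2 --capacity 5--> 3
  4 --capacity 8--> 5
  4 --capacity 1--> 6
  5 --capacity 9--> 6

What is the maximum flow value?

Computing max flow:
  Flow on (0->1): 5/5
  Flow on (0->5): 4/7
  Flow on (1->5): 5/7
  Flow on (5->6): 9/9
Maximum flow = 9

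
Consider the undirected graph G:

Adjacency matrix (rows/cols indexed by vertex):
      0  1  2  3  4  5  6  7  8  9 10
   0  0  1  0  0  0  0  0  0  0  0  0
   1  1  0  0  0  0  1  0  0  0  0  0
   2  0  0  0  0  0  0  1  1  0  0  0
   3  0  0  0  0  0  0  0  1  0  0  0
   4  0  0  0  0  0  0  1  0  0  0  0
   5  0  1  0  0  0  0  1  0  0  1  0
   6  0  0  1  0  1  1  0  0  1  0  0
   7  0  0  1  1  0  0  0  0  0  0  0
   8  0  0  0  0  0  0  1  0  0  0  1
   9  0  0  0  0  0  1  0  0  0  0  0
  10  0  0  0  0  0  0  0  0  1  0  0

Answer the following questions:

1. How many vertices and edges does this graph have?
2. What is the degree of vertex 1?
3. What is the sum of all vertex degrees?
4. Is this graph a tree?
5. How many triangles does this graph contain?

Count: 11 vertices, 10 edges.
Vertex 1 has neighbors [0, 5], degree = 2.
Handshaking lemma: 2 * 10 = 20.
A graph is a tree iff it is connected and has exactly n-1 edges. This graph is connected (all 11 vertices in one component) and has 11-1 = 10 edges. It is a tree.
Number of triangles = 0.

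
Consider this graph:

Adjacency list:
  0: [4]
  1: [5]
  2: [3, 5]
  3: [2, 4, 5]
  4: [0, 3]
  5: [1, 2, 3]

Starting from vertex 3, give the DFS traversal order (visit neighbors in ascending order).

DFS from vertex 3 (neighbors processed in ascending order):
Visit order: 3, 2, 5, 1, 4, 0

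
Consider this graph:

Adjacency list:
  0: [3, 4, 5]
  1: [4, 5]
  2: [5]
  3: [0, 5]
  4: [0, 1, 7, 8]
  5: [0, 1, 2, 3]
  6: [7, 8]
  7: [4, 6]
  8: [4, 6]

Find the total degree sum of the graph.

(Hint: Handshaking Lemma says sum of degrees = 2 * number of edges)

Count edges: 11 edges.
By Handshaking Lemma: sum of degrees = 2 * 11 = 22.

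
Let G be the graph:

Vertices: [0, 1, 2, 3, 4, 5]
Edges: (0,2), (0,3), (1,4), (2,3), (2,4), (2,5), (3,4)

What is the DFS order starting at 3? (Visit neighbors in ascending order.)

DFS from vertex 3 (neighbors processed in ascending order):
Visit order: 3, 0, 2, 4, 1, 5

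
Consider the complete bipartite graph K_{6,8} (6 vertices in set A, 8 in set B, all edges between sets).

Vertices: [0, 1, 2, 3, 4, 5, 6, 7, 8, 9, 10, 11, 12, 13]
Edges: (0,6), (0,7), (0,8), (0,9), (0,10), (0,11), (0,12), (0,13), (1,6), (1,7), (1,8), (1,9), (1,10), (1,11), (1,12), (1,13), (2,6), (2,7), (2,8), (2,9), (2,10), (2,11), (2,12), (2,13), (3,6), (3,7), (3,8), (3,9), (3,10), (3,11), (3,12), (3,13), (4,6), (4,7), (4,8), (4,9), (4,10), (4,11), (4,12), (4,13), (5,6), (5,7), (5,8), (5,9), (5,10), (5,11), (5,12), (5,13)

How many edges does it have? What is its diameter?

K_{6,8} has 6 * 8 = 48 edges.
Any vertex reaches any opposite-side vertex in 1 step; same-side vertices reach in 2 steps via any opposite-side vertex.
Diameter = 2.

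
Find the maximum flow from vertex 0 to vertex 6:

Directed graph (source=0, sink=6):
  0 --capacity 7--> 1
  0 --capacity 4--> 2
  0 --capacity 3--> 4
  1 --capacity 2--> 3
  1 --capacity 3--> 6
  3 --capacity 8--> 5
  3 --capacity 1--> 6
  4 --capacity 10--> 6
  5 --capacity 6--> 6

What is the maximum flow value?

Computing max flow:
  Flow on (0->1): 5/7
  Flow on (0->4): 3/3
  Flow on (1->3): 2/2
  Flow on (1->6): 3/3
  Flow on (3->5): 1/8
  Flow on (3->6): 1/1
  Flow on (4->6): 3/10
  Flow on (5->6): 1/6
Maximum flow = 8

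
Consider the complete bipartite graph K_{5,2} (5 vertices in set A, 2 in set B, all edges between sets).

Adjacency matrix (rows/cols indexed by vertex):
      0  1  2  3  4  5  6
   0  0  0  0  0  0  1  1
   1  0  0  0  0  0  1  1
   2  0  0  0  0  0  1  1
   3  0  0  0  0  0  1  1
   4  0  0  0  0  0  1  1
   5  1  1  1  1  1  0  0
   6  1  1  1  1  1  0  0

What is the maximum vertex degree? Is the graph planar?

Set-A vertices have degree 2; set-B vertices have degree 5. Maximum degree = max(5,2) = 5.
min(5,2) <= 2, so K_{5,2} avoids a K_{3,3} subdivision and is planar.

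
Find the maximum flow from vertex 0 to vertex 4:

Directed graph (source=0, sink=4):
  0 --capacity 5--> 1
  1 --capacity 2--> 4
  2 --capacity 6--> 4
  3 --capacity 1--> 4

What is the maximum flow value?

Computing max flow:
  Flow on (0->1): 2/5
  Flow on (1->4): 2/2
Maximum flow = 2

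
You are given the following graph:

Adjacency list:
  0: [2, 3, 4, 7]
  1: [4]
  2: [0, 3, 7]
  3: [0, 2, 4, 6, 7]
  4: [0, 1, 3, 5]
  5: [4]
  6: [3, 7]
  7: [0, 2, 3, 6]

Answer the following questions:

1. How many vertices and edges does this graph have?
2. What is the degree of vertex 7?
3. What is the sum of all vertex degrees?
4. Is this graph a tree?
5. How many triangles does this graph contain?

Count: 8 vertices, 12 edges.
Vertex 7 has neighbors [0, 2, 3, 6], degree = 4.
Handshaking lemma: 2 * 12 = 24.
A tree on 8 vertices has 7 edges. This graph has 12 edges (5 extra). Not a tree.
Number of triangles = 6.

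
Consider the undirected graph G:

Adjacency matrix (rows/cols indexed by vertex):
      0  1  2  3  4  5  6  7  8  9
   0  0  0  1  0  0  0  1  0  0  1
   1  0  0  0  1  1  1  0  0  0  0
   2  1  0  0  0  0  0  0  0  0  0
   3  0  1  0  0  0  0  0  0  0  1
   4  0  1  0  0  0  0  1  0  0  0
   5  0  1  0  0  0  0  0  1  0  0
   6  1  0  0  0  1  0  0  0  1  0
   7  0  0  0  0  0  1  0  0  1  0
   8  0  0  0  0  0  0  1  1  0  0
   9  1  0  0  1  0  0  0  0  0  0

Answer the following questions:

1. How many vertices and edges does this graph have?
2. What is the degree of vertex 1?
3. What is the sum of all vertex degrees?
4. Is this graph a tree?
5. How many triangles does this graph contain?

Count: 10 vertices, 11 edges.
Vertex 1 has neighbors [3, 4, 5], degree = 3.
Handshaking lemma: 2 * 11 = 22.
A tree on 10 vertices has 9 edges. This graph has 11 edges (2 extra). Not a tree.
Number of triangles = 0.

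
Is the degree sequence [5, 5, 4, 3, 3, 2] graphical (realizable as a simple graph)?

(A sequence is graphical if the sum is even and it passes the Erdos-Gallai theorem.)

Sum of degrees = 22. Sum is even and passes Erdos-Gallai. The sequence IS graphical.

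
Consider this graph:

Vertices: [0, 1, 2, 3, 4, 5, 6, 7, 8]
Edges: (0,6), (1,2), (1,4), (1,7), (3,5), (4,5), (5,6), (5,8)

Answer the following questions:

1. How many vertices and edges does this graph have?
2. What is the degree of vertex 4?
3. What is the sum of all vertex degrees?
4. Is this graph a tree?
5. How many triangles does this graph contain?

Count: 9 vertices, 8 edges.
Vertex 4 has neighbors [1, 5], degree = 2.
Handshaking lemma: 2 * 8 = 16.
A graph is a tree iff it is connected and has exactly n-1 edges. This graph is connected (all 9 vertices in one component) and has 9-1 = 8 edges. It is a tree.
Number of triangles = 0.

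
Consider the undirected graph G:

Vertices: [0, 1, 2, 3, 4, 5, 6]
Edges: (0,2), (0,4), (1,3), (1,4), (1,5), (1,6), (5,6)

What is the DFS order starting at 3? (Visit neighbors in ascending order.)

DFS from vertex 3 (neighbors processed in ascending order):
Visit order: 3, 1, 4, 0, 2, 5, 6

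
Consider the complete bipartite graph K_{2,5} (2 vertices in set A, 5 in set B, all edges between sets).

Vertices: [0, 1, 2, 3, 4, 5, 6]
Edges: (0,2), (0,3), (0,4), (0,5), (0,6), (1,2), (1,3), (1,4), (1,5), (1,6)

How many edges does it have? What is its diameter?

K_{2,5} has 2 * 5 = 10 edges.
Any vertex reaches any opposite-side vertex in 1 step; same-side vertices reach in 2 steps via any opposite-side vertex.
Diameter = 2.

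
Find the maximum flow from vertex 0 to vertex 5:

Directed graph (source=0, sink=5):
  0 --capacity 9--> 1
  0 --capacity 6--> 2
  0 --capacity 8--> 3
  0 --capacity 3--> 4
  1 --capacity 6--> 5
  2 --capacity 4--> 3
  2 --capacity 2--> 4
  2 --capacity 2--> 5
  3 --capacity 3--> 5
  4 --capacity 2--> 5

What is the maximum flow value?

Computing max flow:
  Flow on (0->1): 6/9
  Flow on (0->2): 4/6
  Flow on (0->3): 3/8
  Flow on (1->5): 6/6
  Flow on (2->4): 2/2
  Flow on (2->5): 2/2
  Flow on (3->5): 3/3
  Flow on (4->5): 2/2
Maximum flow = 13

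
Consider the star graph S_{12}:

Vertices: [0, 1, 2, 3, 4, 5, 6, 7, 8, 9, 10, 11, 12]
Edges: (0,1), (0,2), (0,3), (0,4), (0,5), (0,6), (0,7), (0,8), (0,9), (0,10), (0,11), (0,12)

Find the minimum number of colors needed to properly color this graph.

S_{12} has one hub adjacent to 12 leaves; leaves are pairwise non-adjacent.
Color the hub 0 and every leaf 1.
Chromatic number = 2.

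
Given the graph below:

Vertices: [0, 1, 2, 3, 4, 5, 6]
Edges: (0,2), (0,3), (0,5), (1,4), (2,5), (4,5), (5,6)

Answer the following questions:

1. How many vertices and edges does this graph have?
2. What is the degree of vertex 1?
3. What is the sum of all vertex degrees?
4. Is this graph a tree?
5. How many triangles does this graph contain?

Count: 7 vertices, 7 edges.
Vertex 1 has neighbors [4], degree = 1.
Handshaking lemma: 2 * 7 = 14.
A tree on 7 vertices has 6 edges. This graph has 7 edges (1 extra). Not a tree.
Number of triangles = 1.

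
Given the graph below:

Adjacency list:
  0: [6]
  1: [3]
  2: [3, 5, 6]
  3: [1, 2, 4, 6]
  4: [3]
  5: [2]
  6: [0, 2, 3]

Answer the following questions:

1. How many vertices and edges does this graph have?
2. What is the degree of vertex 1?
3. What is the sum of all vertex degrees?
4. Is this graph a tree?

Count: 7 vertices, 7 edges.
Vertex 1 has neighbors [3], degree = 1.
Handshaking lemma: 2 * 7 = 14.
A tree on 7 vertices has 6 edges. This graph has 7 edges (1 extra). Not a tree.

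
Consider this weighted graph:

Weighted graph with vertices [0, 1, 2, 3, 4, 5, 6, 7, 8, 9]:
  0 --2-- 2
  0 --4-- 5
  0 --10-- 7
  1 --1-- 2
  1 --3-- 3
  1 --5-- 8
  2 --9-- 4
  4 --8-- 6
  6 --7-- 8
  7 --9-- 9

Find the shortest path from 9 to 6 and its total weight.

Using Dijkstra's algorithm from vertex 9:
Shortest path: 9 -> 7 -> 0 -> 2 -> 1 -> 8 -> 6
Total weight: 9 + 10 + 2 + 1 + 5 + 7 = 34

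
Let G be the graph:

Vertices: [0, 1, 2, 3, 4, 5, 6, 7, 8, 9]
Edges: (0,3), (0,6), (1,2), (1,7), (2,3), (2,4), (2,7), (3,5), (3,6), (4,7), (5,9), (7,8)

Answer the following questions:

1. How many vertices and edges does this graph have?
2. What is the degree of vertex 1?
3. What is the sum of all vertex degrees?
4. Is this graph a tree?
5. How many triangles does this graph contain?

Count: 10 vertices, 12 edges.
Vertex 1 has neighbors [2, 7], degree = 2.
Handshaking lemma: 2 * 12 = 24.
A tree on 10 vertices has 9 edges. This graph has 12 edges (3 extra). Not a tree.
Number of triangles = 3.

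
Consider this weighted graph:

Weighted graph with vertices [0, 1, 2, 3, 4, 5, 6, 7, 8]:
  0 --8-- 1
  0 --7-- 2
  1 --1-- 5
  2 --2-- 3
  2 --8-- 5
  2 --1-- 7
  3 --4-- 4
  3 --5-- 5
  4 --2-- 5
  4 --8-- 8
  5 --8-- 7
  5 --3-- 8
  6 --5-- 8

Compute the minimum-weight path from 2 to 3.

Using Dijkstra's algorithm from vertex 2:
Shortest path: 2 -> 3
Total weight: 2 = 2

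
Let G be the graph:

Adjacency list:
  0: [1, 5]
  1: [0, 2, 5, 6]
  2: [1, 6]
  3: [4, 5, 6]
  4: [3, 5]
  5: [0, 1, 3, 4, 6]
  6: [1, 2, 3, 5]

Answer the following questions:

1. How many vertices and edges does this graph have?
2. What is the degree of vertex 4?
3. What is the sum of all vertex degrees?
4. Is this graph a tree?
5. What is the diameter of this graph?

Count: 7 vertices, 11 edges.
Vertex 4 has neighbors [3, 5], degree = 2.
Handshaking lemma: 2 * 11 = 22.
A tree on 7 vertices has 6 edges. This graph has 11 edges (5 extra). Not a tree.
Diameter (longest shortest path) = 3.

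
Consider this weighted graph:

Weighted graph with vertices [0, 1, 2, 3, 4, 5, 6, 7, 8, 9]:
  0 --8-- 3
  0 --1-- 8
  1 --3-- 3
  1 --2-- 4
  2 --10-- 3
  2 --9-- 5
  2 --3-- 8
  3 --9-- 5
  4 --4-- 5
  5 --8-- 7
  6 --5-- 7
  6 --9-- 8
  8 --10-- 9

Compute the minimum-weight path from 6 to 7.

Using Dijkstra's algorithm from vertex 6:
Shortest path: 6 -> 7
Total weight: 5 = 5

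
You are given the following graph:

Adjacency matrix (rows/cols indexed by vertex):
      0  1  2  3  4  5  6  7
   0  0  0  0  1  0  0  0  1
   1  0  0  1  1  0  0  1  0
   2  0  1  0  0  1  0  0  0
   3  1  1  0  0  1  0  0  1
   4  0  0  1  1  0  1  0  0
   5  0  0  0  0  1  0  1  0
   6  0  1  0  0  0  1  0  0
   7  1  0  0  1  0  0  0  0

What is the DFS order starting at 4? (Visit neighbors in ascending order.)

DFS from vertex 4 (neighbors processed in ascending order):
Visit order: 4, 2, 1, 3, 0, 7, 6, 5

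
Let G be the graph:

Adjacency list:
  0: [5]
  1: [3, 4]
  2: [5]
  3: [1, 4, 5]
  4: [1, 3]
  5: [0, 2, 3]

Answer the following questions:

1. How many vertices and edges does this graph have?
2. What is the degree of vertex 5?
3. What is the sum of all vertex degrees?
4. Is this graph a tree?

Count: 6 vertices, 6 edges.
Vertex 5 has neighbors [0, 2, 3], degree = 3.
Handshaking lemma: 2 * 6 = 12.
A tree on 6 vertices has 5 edges. This graph has 6 edges (1 extra). Not a tree.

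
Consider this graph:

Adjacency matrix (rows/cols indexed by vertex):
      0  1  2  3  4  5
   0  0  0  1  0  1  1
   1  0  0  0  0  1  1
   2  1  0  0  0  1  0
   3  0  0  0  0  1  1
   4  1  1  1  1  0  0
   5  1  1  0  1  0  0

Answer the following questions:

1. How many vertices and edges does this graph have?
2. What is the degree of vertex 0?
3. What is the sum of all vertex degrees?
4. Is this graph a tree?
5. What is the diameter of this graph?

Count: 6 vertices, 8 edges.
Vertex 0 has neighbors [2, 4, 5], degree = 3.
Handshaking lemma: 2 * 8 = 16.
A tree on 6 vertices has 5 edges. This graph has 8 edges (3 extra). Not a tree.
Diameter (longest shortest path) = 2.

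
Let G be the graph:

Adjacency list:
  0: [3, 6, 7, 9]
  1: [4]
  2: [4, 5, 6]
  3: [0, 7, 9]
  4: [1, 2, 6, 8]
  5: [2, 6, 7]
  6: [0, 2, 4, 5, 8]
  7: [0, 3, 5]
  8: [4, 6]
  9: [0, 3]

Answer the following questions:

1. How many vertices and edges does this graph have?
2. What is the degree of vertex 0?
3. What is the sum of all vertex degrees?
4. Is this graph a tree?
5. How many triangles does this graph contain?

Count: 10 vertices, 15 edges.
Vertex 0 has neighbors [3, 6, 7, 9], degree = 4.
Handshaking lemma: 2 * 15 = 30.
A tree on 10 vertices has 9 edges. This graph has 15 edges (6 extra). Not a tree.
Number of triangles = 5.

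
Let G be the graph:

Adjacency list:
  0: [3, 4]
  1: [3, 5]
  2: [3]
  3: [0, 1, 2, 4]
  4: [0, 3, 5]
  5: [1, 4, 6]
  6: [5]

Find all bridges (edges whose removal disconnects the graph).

A bridge is an edge whose removal increases the number of connected components.
Bridges found: (2,3), (5,6)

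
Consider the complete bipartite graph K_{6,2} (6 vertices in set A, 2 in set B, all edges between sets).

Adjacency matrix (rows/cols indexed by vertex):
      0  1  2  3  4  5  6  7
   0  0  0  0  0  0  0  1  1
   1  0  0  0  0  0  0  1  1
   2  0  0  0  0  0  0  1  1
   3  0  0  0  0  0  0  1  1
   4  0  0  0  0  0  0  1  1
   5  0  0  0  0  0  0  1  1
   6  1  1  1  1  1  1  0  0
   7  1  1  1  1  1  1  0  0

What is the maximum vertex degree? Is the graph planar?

Set-A vertices have degree 2; set-B vertices have degree 6. Maximum degree = max(6,2) = 6.
min(6,2) <= 2, so K_{6,2} avoids a K_{3,3} subdivision and is planar.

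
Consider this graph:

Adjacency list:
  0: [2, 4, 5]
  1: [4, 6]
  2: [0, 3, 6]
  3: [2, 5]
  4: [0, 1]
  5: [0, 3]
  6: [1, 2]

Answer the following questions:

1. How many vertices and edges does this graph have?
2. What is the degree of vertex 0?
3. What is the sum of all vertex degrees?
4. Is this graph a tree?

Count: 7 vertices, 8 edges.
Vertex 0 has neighbors [2, 4, 5], degree = 3.
Handshaking lemma: 2 * 8 = 16.
A tree on 7 vertices has 6 edges. This graph has 8 edges (2 extra). Not a tree.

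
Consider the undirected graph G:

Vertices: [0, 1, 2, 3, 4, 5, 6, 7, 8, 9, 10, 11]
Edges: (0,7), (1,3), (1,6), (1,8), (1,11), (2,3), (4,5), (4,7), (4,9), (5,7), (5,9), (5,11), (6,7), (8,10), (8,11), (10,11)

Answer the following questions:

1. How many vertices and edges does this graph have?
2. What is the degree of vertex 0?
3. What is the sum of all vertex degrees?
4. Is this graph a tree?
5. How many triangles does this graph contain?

Count: 12 vertices, 16 edges.
Vertex 0 has neighbors [7], degree = 1.
Handshaking lemma: 2 * 16 = 32.
A tree on 12 vertices has 11 edges. This graph has 16 edges (5 extra). Not a tree.
Number of triangles = 4.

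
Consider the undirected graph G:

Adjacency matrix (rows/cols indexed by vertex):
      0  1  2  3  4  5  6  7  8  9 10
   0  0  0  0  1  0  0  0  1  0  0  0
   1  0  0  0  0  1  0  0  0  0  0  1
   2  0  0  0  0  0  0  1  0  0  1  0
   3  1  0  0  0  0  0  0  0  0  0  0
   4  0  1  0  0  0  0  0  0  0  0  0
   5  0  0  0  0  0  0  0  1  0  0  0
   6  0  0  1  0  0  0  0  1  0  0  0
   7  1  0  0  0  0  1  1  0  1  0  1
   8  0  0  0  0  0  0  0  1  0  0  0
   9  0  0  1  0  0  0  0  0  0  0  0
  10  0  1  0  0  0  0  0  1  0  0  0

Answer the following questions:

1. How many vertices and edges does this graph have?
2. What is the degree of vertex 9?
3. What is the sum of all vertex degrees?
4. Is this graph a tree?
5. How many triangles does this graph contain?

Count: 11 vertices, 10 edges.
Vertex 9 has neighbors [2], degree = 1.
Handshaking lemma: 2 * 10 = 20.
A graph is a tree iff it is connected and has exactly n-1 edges. This graph is connected (all 11 vertices in one component) and has 11-1 = 10 edges. It is a tree.
Number of triangles = 0.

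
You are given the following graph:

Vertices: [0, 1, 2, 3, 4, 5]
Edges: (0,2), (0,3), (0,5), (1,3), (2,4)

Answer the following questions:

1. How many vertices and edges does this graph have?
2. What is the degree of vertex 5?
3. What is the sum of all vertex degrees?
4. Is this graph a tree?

Count: 6 vertices, 5 edges.
Vertex 5 has neighbors [0], degree = 1.
Handshaking lemma: 2 * 5 = 10.
A graph is a tree iff it is connected and has exactly n-1 edges. This graph is connected (all 6 vertices in one component) and has 6-1 = 5 edges. It is a tree.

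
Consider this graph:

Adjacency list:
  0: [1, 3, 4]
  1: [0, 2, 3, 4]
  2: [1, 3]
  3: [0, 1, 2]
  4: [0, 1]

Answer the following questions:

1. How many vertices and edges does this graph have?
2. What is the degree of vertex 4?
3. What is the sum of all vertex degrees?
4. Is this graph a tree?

Count: 5 vertices, 7 edges.
Vertex 4 has neighbors [0, 1], degree = 2.
Handshaking lemma: 2 * 7 = 14.
A tree on 5 vertices has 4 edges. This graph has 7 edges (3 extra). Not a tree.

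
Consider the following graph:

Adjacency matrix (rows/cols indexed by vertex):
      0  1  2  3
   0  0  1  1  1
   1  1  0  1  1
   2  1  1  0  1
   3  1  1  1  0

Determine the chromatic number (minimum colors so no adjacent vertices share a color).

The graph has a maximum clique of size 4 (lower bound on chromatic number).
A valid 4-coloring: {0: 0, 1: 1, 2: 2, 3: 3}.
Chromatic number = 4.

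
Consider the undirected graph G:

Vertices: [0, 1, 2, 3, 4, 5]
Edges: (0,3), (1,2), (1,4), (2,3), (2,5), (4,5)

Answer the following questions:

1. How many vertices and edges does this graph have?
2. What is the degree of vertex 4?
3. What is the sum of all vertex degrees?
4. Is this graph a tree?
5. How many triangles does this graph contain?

Count: 6 vertices, 6 edges.
Vertex 4 has neighbors [1, 5], degree = 2.
Handshaking lemma: 2 * 6 = 12.
A tree on 6 vertices has 5 edges. This graph has 6 edges (1 extra). Not a tree.
Number of triangles = 0.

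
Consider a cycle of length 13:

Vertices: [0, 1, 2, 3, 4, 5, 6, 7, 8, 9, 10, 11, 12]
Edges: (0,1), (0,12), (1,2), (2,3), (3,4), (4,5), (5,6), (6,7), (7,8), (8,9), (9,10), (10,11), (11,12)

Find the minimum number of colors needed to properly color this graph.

This is an odd cycle (C_13). Odd cycles are not bipartite (any 2-coloring forces two adjacent vertices to match), and 3 colors suffice.
Chromatic number = 3.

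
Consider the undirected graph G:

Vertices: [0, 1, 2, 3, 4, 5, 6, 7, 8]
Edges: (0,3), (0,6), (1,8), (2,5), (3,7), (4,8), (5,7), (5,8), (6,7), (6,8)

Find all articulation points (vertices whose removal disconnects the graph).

An articulation point is a vertex whose removal disconnects the graph.
Articulation points: [5, 8]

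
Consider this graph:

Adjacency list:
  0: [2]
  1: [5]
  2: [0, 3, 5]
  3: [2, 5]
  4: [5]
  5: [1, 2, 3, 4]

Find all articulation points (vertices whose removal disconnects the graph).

An articulation point is a vertex whose removal disconnects the graph.
Articulation points: [2, 5]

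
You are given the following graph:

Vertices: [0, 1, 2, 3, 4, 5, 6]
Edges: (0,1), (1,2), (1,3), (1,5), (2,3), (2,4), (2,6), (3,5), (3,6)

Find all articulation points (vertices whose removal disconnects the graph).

An articulation point is a vertex whose removal disconnects the graph.
Articulation points: [1, 2]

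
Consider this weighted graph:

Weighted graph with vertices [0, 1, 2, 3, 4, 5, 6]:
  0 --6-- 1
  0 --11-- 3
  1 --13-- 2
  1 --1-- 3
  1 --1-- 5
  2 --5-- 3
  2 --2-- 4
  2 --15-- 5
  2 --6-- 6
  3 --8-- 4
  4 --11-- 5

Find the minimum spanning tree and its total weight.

Applying Kruskal's algorithm (sort edges by weight, add if no cycle):
  Add (1,5) w=1
  Add (1,3) w=1
  Add (2,4) w=2
  Add (2,3) w=5
  Add (0,1) w=6
  Add (2,6) w=6
  Skip (3,4) w=8 (creates cycle)
  Skip (0,3) w=11 (creates cycle)
  Skip (4,5) w=11 (creates cycle)
  Skip (1,2) w=13 (creates cycle)
  Skip (2,5) w=15 (creates cycle)
MST weight = 21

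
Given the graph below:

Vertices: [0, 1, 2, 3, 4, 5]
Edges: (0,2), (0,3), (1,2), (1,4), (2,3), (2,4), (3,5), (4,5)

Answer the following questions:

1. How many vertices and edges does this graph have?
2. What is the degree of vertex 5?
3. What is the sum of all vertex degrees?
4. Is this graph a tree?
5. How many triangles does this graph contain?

Count: 6 vertices, 8 edges.
Vertex 5 has neighbors [3, 4], degree = 2.
Handshaking lemma: 2 * 8 = 16.
A tree on 6 vertices has 5 edges. This graph has 8 edges (3 extra). Not a tree.
Number of triangles = 2.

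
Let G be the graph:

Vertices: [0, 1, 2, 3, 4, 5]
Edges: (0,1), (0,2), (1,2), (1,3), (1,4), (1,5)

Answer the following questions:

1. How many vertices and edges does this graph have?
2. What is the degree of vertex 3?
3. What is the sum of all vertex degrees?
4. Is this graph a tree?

Count: 6 vertices, 6 edges.
Vertex 3 has neighbors [1], degree = 1.
Handshaking lemma: 2 * 6 = 12.
A tree on 6 vertices has 5 edges. This graph has 6 edges (1 extra). Not a tree.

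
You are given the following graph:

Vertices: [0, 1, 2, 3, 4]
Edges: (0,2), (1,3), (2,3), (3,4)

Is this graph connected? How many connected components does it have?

Checking connectivity: the graph has 1 connected component(s).
All vertices are reachable from each other. The graph IS connected.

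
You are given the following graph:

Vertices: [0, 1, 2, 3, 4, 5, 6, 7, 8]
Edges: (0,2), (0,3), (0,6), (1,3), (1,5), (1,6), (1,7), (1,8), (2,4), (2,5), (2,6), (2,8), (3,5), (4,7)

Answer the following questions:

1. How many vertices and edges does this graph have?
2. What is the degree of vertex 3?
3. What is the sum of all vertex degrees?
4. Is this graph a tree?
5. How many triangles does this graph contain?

Count: 9 vertices, 14 edges.
Vertex 3 has neighbors [0, 1, 5], degree = 3.
Handshaking lemma: 2 * 14 = 28.
A tree on 9 vertices has 8 edges. This graph has 14 edges (6 extra). Not a tree.
Number of triangles = 2.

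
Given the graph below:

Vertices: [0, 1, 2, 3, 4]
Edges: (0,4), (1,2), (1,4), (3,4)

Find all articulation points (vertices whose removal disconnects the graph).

An articulation point is a vertex whose removal disconnects the graph.
Articulation points: [1, 4]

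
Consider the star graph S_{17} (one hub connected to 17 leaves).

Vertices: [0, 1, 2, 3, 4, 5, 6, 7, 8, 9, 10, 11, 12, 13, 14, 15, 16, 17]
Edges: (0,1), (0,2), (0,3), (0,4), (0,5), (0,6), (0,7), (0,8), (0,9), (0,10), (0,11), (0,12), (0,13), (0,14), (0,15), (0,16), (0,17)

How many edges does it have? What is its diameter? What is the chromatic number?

Star graph S_{17}: the hub connects to all 17 leaves.
Edges = 17.
Diameter = 2 (any leaf to hub is 1, leaf to leaf through hub is 2).
Star graphs are bipartite (hub vs leaves), so chromatic number = 2.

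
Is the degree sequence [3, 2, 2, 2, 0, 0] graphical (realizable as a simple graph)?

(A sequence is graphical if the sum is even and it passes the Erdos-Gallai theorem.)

Sum of degrees = 9. Sum is odd, so the sequence is NOT graphical.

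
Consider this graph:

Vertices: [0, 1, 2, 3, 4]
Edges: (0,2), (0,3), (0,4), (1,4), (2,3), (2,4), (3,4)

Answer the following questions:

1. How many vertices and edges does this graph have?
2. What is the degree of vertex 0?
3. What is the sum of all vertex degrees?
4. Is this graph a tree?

Count: 5 vertices, 7 edges.
Vertex 0 has neighbors [2, 3, 4], degree = 3.
Handshaking lemma: 2 * 7 = 14.
A tree on 5 vertices has 4 edges. This graph has 7 edges (3 extra). Not a tree.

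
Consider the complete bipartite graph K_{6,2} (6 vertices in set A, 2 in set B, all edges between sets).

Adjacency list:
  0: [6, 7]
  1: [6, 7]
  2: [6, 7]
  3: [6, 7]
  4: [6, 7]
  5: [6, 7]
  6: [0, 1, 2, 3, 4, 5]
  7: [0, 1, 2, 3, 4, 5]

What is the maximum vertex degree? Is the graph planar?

Set-A vertices have degree 2; set-B vertices have degree 6. Maximum degree = max(6,2) = 6.
min(6,2) <= 2, so K_{6,2} avoids a K_{3,3} subdivision and is planar.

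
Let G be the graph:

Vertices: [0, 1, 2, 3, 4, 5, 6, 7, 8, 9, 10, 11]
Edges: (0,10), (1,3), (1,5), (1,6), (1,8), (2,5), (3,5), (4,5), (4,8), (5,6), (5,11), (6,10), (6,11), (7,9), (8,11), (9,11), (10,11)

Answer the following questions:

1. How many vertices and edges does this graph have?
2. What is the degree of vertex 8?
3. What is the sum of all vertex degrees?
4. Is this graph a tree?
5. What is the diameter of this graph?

Count: 12 vertices, 17 edges.
Vertex 8 has neighbors [1, 4, 11], degree = 3.
Handshaking lemma: 2 * 17 = 34.
A tree on 12 vertices has 11 edges. This graph has 17 edges (6 extra). Not a tree.
Diameter (longest shortest path) = 4.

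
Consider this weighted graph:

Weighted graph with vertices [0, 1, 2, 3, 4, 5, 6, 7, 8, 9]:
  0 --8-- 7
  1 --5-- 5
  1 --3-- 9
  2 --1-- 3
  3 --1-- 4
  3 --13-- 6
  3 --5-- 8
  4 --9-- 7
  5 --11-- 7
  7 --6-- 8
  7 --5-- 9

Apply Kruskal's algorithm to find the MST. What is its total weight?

Applying Kruskal's algorithm (sort edges by weight, add if no cycle):
  Add (2,3) w=1
  Add (3,4) w=1
  Add (1,9) w=3
  Add (1,5) w=5
  Add (3,8) w=5
  Add (7,9) w=5
  Add (7,8) w=6
  Add (0,7) w=8
  Skip (4,7) w=9 (creates cycle)
  Skip (5,7) w=11 (creates cycle)
  Add (3,6) w=13
MST weight = 47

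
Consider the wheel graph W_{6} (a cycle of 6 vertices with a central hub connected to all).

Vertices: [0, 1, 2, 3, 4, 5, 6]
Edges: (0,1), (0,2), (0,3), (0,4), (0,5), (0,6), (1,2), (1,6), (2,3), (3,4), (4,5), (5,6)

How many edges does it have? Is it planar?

Wheel graph W_{6}: 6 cycle edges + 6 spoke edges = 12 edges.
Total vertices: 7.
The graph is planar.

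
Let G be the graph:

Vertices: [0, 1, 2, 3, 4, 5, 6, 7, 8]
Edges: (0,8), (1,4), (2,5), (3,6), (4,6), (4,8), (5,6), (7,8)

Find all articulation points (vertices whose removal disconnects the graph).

An articulation point is a vertex whose removal disconnects the graph.
Articulation points: [4, 5, 6, 8]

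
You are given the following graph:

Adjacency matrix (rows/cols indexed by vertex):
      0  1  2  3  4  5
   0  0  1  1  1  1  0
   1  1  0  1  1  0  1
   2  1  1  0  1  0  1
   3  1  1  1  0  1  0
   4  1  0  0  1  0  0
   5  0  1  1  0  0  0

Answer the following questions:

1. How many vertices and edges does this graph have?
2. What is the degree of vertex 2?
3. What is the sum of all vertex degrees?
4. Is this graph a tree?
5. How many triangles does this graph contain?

Count: 6 vertices, 10 edges.
Vertex 2 has neighbors [0, 1, 3, 5], degree = 4.
Handshaking lemma: 2 * 10 = 20.
A tree on 6 vertices has 5 edges. This graph has 10 edges (5 extra). Not a tree.
Number of triangles = 6.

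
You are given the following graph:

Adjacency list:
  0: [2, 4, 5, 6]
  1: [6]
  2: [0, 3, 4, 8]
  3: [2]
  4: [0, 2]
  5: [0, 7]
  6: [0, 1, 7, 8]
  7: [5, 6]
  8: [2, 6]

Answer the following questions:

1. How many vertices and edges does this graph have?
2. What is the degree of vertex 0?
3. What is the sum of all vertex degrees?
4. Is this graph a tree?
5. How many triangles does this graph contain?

Count: 9 vertices, 11 edges.
Vertex 0 has neighbors [2, 4, 5, 6], degree = 4.
Handshaking lemma: 2 * 11 = 22.
A tree on 9 vertices has 8 edges. This graph has 11 edges (3 extra). Not a tree.
Number of triangles = 1.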